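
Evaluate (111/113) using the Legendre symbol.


p = 113 is prime, so compute (111/113) with the reciprocity algorithm (Jacobi-symbol steps: pull out 2s via (2/n), flip via reciprocity, reduce):
  reciprocity: (111/113) -> +(113/111)
  reduce: (2/111)
  pull out 2: (2/111) = +1  (since 111 mod 8 = 7)
  (1/111) = 1
Product of signs = 1
(111/113) = 1

1


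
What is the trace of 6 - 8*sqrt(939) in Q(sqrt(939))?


Tr(a + b*sqrt(d)) = (a + b*sqrt(d)) + (a - b*sqrt(d)) = 2a
= 2 * (6)
= 12

12


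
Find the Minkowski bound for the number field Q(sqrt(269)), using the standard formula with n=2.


d = 269, d mod 4 = 1, so disc(K) = d = 269; |disc(K)| = 269
Real quadratic field, so n = 2, s = r2 = 0, r1 = 2
M = (n!/n^n) * (4/pi)^s * sqrt(|disc(K)|) = (2!/2^2) * (4/pi)^0 * sqrt(269)
= 0.5 * 1.000000 * 16.401219
= 8.2006

8.2006


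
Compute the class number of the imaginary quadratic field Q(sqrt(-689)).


K = Q(sqrt(-689)). d mod 4 = 3, so D = disc(K) = 4d = -2756
h(K) equals the number of primitive reduced positive-definite forms (a, b, c) = a*x^2 + b*x*y + c*y^2 with b^2 - 4ac = D,
where reduced means |b| <= a <= c, with b >= 0 whenever |b| = a or a = c, and primitive means gcd(a, b, c) = 1.
Reduced forces 3a^2 <= |D| = 2756, so 1 <= a <= 30; b must have the parity of D, and c = (b^2 - D)/(4a) must be an integer >= a.
Enumerate a = 1..30, b in [-a, a]:
  a=1: (1, 0, 689)  [1]
  a=2: (2, 2, 345)  [1]
  a=3: (3, -2, 230), (3, 2, 230)  [2]
  a=4: none
  a=5: (5, -2, 138), (5, 2, 138)  [2]
  a=6: (6, -2, 115), (6, 2, 115)  [2]
  a=7: (7, -4, 99), (7, 4, 99)  [2]
  a=8: none
  a=9: (9, -4, 77), (9, 4, 77)  [2]
  a=10: (10, -2, 69), (10, 2, 69)  [2]
  a=11: (11, -4, 63), (11, 4, 63)  [2]
  a=12: none
  a=13: (13, 0, 53)  [1]
  a=14: (14, -10, 51), (14, 10, 51)  [2]
  a=15: (15, -8, 47), (15, -2, 46), (15, 2, 46), (15, 8, 47)  [4]
  a=16: none
  a=17: (17, -10, 42), (17, 10, 42)  [2]
  a=18: (18, -14, 41), (18, 14, 41)  [2]
  a=19..20: none
  a=21: (21, -10, 34), (21, -4, 33), (21, 4, 33), (21, 10, 34)  [4]
  a=22: (22, -18, 35), (22, 18, 35)  [2]
  a=23: (23, -2, 30), (23, 2, 30)  [2]
  a=24: none
  a=25: (25, -12, 29), (25, 12, 29)  [2]
  a=26: (26, 26, 33)  [1]
  a=27: (27, -22, 30), (27, 22, 30)  [2]
  a=28..30: none
Total reduced forms: 1 + 1 + 2 + 2 + 2 + 2 + 2 + 2 + 2 + 1 + 2 + 4 + 2 + 2 + 4 + 2 + 2 + 2 + 1 + 2 = 40
h = 40

40


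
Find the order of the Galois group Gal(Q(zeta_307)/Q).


|Gal(Q(zeta_307)/Q)| = phi(307)
= 306

306


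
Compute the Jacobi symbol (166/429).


Compute (166/429) via quadratic reciprocity:
  pull out 2: (2/429) = -1  (since 429 mod 8 = 5)
  reciprocity: (83/429) -> +(429/83)
  reduce: (14/83)
  pull out 2: (2/83) = -1  (since 83 mod 8 = 3)
  reciprocity: (7/83) -> -(83/7)
  reduce: (6/7)
  pull out 2: (2/7) = +1  (since 7 mod 8 = 7)
  reciprocity: (3/7) -> -(7/3)
  reduce: (1/3)
  (1/3) = 1
Product of signs = 1

1


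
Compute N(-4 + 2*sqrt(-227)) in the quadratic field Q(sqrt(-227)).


N(a + b*sqrt(d)) = a^2 - d*b^2
= (-4)^2 - (-227)*(2)^2
= 16 + 908
= 924

924


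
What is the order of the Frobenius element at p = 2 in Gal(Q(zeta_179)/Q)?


The Frobenius at p in Gal(Q(zeta_n)/Q) = (Z/nZ)* is the class of p, so its order is ord_179(2), the smallest k >= 1 with 2^k = 1 mod 179.
n = 179 = 179, phi(179) = 178; the order divides phi(n).
Divisors of 178: 1, 2, 89, 178
Repeated squaring mod 179: 2^1 = 2, 2^2 = 4, 2^4 = 16, 2^8 = 77, 2^16 = 22, 2^32 = 126, 2^64 = 124, 2^128 = 161
Test divisors in increasing order:
  k=1: 2^1 = 2 mod 179
  k=2: 2^2 = 4 mod 179
  k=89: 2^89 = 124 * 22 * 77 * 2 = 178 mod 179
  k=178: 2^178 = 161 * 126 * 22 * 4 = 1 mod 179  <- first divisor giving 1
Order = 178

178


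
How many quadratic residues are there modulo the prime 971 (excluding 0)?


For prime p, the number of non-zero quadratic residues is (p-1)/2.
= (971-1)/2
= 485

485


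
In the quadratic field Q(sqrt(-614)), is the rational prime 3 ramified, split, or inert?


K = Q(sqrt(-614)). Since d mod 4 = 2, disc(K) = -2456.
Check p | disc: -2456 mod 3 = 1.
p does not divide disc. Compute Legendre symbol (d/p):
1^((3-1)/2) mod 3 = 1
(d/p) = 1, so p splits: (p) = P*P' with e=1, f=1, g=2.
Therefore p is split.

split


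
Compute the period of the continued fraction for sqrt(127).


Run the CF algorithm for sqrt(127).
a_0 = floor(sqrt(127)) = 11; set m_0=0, q_0=1.
Recurrence: m' = q*a - m,  q' = (d - m'^2)/q,  a' = floor((a_0 + m')/q').
  step 1: m=11, q=6, a=3
  step 2: m=7, q=13, a=1
  step 3: m=6, q=7, a=2
  step 4: m=8, q=9, a=2
  step 5: m=10, q=3, a=7
  step 6: m=11, q=2, a=11
  step 7: m=11, q=3, a=7
  step 8: m=10, q=9, a=2
  step 9: m=8, q=7, a=2
  step 10: m=6, q=13, a=1
  step 11: m=7, q=6, a=3
  step 12: m=11, q=1, a=22
a_12 = 2*a_0 = 22, so the period closes here.
sqrt(127) = [11; 3, 1, 2, 2, 7, 11, 7, 2, 2, 1, 3, 22]
Period length = 12

12


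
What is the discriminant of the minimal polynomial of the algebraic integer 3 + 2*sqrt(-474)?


The element 3 + 2*sqrt(-474) has minimal polynomial:
x^2 - 6*x + 1905
Discriminant = (-6)^2 - 4*(1905)
= 36 - 7620
= -7584

-7584


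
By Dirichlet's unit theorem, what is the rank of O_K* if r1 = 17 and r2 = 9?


By Dirichlet's unit theorem:
rank = r1 + r2 - 1
= 17 + 9 - 1
= 25

25


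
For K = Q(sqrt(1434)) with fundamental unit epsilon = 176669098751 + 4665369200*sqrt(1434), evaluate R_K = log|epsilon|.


epsilon = 176669098751 + 4665369200*sqrt(1434)
= 3.5334e+11
R = ln(3.5334e+11)
= 26.5907

26.5907


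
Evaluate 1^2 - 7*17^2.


x^2 - d*y^2
= 1^2 - 7*17^2
= 1 - 2023
= -2022

-2022


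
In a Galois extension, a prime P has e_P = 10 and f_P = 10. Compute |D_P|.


|D_P| = e * f
= 10 * 10
= 100

100


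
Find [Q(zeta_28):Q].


The degree equals Euler's totient phi(28).
28 = 2^2 * 7
phi(28) = 12

12


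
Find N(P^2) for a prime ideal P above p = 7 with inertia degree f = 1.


N(P^a) = p^(a*f)
= 7^(2*1)
= 7^2
= 49

49


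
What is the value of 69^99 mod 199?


p = 199 is prime and the exponent is (p-1)/2 = 99, so by Euler's criterion 69^99 = (69/199) = +1 or -1 mod 199.
Compute by square-and-multiply:
  99 = 64 + 32 + 2 + 1 (binary 1100011)
  Repeated squaring mod 199: 69^1 = 69, 69^2 = 184, 69^4 = 26, 69^8 = 79, 69^16 = 72, 69^32 = 10, 69^64 = 100
  69^99 = 69^64 * 69^32 * 69^2 * 69^1 = 100 * 10 * 184 * 69 mod 199
    100 * 10 = 1000 = 5 mod 199
    5 * 184 = 920 = 124 mod 199
    124 * 69 = 8556 = 198 mod 199
  69^99 = 198 mod 199
Result 198 = p - 1 = -1 mod 199: 69 is a quadratic non-residue mod 199. As a residue in [0, p-1] the value is 198.
69^99 mod 199 = 198

198


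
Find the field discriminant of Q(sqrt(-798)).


For K = Q(sqrt(d)) with d squarefree: disc(K) = d if d = 1 mod 4, and disc(K) = 4d if d = 2 or 3 mod 4.
Here d = -798, and d mod 4 = 2.
d = 2 mod 4, not 1 (O_K = Z[sqrt(d)]), so disc(K) = 4d = 4 * (-798) = -3192

-3192


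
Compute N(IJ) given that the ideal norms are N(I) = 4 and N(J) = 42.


N(IJ) = N(I) * N(J)
= 4 * 42
= 168

168


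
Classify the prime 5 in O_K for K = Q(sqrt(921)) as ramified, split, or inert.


K = Q(sqrt(921)). Since d mod 4 = 1, disc(K) = 921.
Check p | disc: 921 mod 5 = 1.
p does not divide disc. Compute Legendre symbol (d/p):
1^((5-1)/2) mod 5 = 1
(d/p) = 1, so p splits: (p) = P*P' with e=1, f=1, g=2.
Therefore p is split.

split


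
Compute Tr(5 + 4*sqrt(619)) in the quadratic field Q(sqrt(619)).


Tr(a + b*sqrt(d)) = (a + b*sqrt(d)) + (a - b*sqrt(d)) = 2a
= 2 * (5)
= 10

10


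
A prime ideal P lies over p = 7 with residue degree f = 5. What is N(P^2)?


N(P^a) = p^(a*f)
= 7^(2*5)
= 7^10
= 282475249

282475249


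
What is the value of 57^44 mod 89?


p = 89 is prime and the exponent is (p-1)/2 = 44, so by Euler's criterion 57^44 = (57/89) = +1 or -1 mod 89.
Compute by square-and-multiply:
  44 = 32 + 8 + 4 (binary 101100)
  Repeated squaring mod 89: 57^1 = 57, 57^2 = 45, 57^4 = 67, 57^8 = 39, 57^16 = 8, 57^32 = 64
  57^44 = 57^32 * 57^8 * 57^4 = 64 * 39 * 67 mod 89
    64 * 39 = 2496 = 4 mod 89
    4 * 67 = 268 = 1 mod 89
  57^44 = 1 mod 89
Result 1: 57 is a quadratic residue mod 89.
57^44 mod 89 = 1

1


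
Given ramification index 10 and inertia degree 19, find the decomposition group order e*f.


|D_P| = e * f
= 10 * 19
= 190

190


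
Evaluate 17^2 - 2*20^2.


x^2 - d*y^2
= 17^2 - 2*20^2
= 289 - 800
= -511

-511


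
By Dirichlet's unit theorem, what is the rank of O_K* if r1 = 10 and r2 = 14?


By Dirichlet's unit theorem:
rank = r1 + r2 - 1
= 10 + 14 - 1
= 23

23


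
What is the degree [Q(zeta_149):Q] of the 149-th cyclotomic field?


The degree equals Euler's totient phi(149).
149 = 149
phi(149) = 148

148


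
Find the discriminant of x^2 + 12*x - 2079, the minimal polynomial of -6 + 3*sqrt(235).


The element -6 + 3*sqrt(235) has minimal polynomial:
x^2 + 12*x - 2079
Discriminant = (12)^2 - 4*(-2079)
= 144 + 8316
= 8460

8460


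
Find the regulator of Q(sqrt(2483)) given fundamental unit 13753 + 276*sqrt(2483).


epsilon = 13753 + 276*sqrt(2483)
= 27506.0000
R = ln(27506.0000)
= 10.2222

10.2222


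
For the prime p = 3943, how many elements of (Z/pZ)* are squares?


For prime p, the number of non-zero quadratic residues is (p-1)/2.
= (3943-1)/2
= 1971

1971


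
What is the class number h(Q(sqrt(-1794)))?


K = Q(sqrt(-1794)). d mod 4 = 2, so D = disc(K) = 4d = -7176
h(K) equals the number of primitive reduced positive-definite forms (a, b, c) = a*x^2 + b*x*y + c*y^2 with b^2 - 4ac = D,
where reduced means |b| <= a <= c, with b >= 0 whenever |b| = a or a = c, and primitive means gcd(a, b, c) = 1.
Reduced forces 3a^2 <= |D| = 7176, so 1 <= a <= 48; b must have the parity of D, and c = (b^2 - D)/(4a) must be an integer >= a.
Enumerate a = 1..48, b in [-a, a]:
  a=1: (1, 0, 1794)  [1]
  a=2: (2, 0, 897)  [1]
  a=3: (3, 0, 598)  [1]
  a=4: none
  a=5: (5, -2, 359), (5, 2, 359)  [2]
  a=6: (6, 0, 299)  [1]
  a=7..9: none
  a=10: (10, -8, 181), (10, 8, 181)  [2]
  a=11..12: none
  a=13: (13, 0, 138)  [1]
  a=14: none
  a=15: (15, -12, 122), (15, 12, 122)  [2]
  a=16: none
  a=17: (17, -10, 107), (17, 10, 107)  [2]
  a=18: none
  a=19: (19, -14, 97), (19, 14, 97)  [2]
  a=20..22: none
  a=23: (23, 0, 78)  [1]
  a=24: none
  a=25: (25, -18, 75), (25, 18, 75)  [2]
  a=26: (26, 0, 69)  [1]
  a=27..28: none
  a=29: (29, -4, 62), (29, 4, 62)  [2]
  a=30: (30, -12, 61), (30, 12, 61)  [2]
  a=31: (31, -4, 58), (31, 4, 58)  [2]
  a=32..33: none
  a=34: (34, -24, 57), (34, 24, 57)  [2]
  a=35..37: none
  a=38: (38, -24, 51), (38, 24, 51)  [2]
  a=39: (39, 0, 46)  [1]
  a=40: none
  a=41: (41, -32, 50), (41, 32, 50)  [2]
  a=42..48: none
Total reduced forms: 1 + 1 + 1 + 2 + 1 + 2 + 1 + 2 + 2 + 2 + 1 + 2 + 1 + 2 + 2 + 2 + 2 + 2 + 1 + 2 = 32
h = 32

32


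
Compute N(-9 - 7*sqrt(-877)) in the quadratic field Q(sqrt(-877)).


N(a + b*sqrt(d)) = a^2 - d*b^2
= (-9)^2 - (-877)*(-7)^2
= 81 + 42973
= 43054

43054


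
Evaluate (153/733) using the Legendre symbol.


p = 733 is prime, so compute (153/733) with the reciprocity algorithm (Jacobi-symbol steps: pull out 2s via (2/n), flip via reciprocity, reduce):
  reciprocity: (153/733) -> +(733/153)
  reduce: (121/153)
  reciprocity: (121/153) -> +(153/121)
  reduce: (32/121)
  pull out 2: (2/121) = +1  (since 121 mod 8 = 1)
  pull out 2: (2/121) = +1  (since 121 mod 8 = 1)
  pull out 2: (2/121) = +1  (since 121 mod 8 = 1)
  pull out 2: (2/121) = +1  (since 121 mod 8 = 1)
  pull out 2: (2/121) = +1  (since 121 mod 8 = 1)
  (1/121) = 1
Product of signs = 1
(153/733) = 1

1


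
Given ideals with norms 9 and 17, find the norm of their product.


N(IJ) = N(I) * N(J)
= 9 * 17
= 153

153


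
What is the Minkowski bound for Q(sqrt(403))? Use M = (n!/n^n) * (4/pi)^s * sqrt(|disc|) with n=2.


d = 403, d mod 4 = 3, so disc(K) = 4d = 1612; |disc(K)| = 1612
Real quadratic field, so n = 2, s = r2 = 0, r1 = 2
M = (n!/n^n) * (4/pi)^s * sqrt(|disc(K)|) = (2!/2^2) * (4/pi)^0 * sqrt(1612)
= 0.5 * 1.000000 * 40.149720
= 20.0749

20.0749


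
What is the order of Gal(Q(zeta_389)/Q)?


|Gal(Q(zeta_389)/Q)| = phi(389)
= 388

388


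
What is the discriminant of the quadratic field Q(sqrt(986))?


For K = Q(sqrt(d)) with d squarefree: disc(K) = d if d = 1 mod 4, and disc(K) = 4d if d = 2 or 3 mod 4.
Here d = 986, and d mod 4 = 2.
d = 2 mod 4, not 1 (O_K = Z[sqrt(d)]), so disc(K) = 4d = 4 * (986) = 3944

3944


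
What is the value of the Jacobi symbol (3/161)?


Compute (3/161) via quadratic reciprocity:
  reciprocity: (3/161) -> +(161/3)
  reduce: (2/3)
  pull out 2: (2/3) = -1  (since 3 mod 8 = 3)
  (1/3) = 1
Product of signs = -1

-1


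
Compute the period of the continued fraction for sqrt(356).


Run the CF algorithm for sqrt(356).
a_0 = floor(sqrt(356)) = 18; set m_0=0, q_0=1.
Recurrence: m' = q*a - m,  q' = (d - m'^2)/q,  a' = floor((a_0 + m')/q').
  step 1: m=18, q=32, a=1
  step 2: m=14, q=5, a=6
  step 3: m=16, q=20, a=1
  step 4: m=4, q=17, a=1
  step 5: m=13, q=11, a=2
  step 6: m=9, q=25, a=1
  step 7: m=16, q=4, a=8
  step 8: m=16, q=25, a=1
  step 9: m=9, q=11, a=2
  step 10: m=13, q=17, a=1
  step 11: m=4, q=20, a=1
  step 12: m=16, q=5, a=6
  step 13: m=14, q=32, a=1
  step 14: m=18, q=1, a=36
a_14 = 2*a_0 = 36, so the period closes here.
sqrt(356) = [18; 1, 6, 1, 1, 2, 1, 8, 1, 2, 1, 1, 6, 1, 36]
Period length = 14

14


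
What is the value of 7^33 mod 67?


p = 67 is prime and the exponent is (p-1)/2 = 33, so by Euler's criterion 7^33 = (7/67) = +1 or -1 mod 67.
Compute by square-and-multiply:
  33 = 32 + 1 (binary 100001)
  Repeated squaring mod 67: 7^1 = 7, 7^2 = 49, 7^4 = 56, 7^8 = 54, 7^16 = 35, 7^32 = 19
  7^33 = 7^32 * 7^1 = 19 * 7 mod 67
    19 * 7 = 133 = 66 mod 67
  7^33 = 66 mod 67
Result 66 = p - 1 = -1 mod 67: 7 is a quadratic non-residue mod 67. As a residue in [0, p-1] the value is 66.
7^33 mod 67 = 66

66


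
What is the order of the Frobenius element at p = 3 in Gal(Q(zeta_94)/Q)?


The Frobenius at p in Gal(Q(zeta_n)/Q) = (Z/nZ)* is the class of p, so its order is ord_94(3), the smallest k >= 1 with 3^k = 1 mod 94.
n = 94 = 2 * 47, phi(94) = 46; the order divides phi(n).
Divisors of 46: 1, 2, 23, 46
Repeated squaring mod 94: 3^1 = 3, 3^2 = 9, 3^4 = 81, 3^8 = 75, 3^16 = 79, 3^32 = 37
Test divisors in increasing order:
  k=1: 3^1 = 3 mod 94
  k=2: 3^2 = 9 mod 94
  k=23: 3^23 = 79 * 81 * 9 * 3 = 1 mod 94  <- first divisor giving 1
Order = 23

23


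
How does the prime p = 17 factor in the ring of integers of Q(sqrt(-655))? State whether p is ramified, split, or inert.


K = Q(sqrt(-655)). Since d mod 4 = 1, disc(K) = -655.
Check p | disc: -655 mod 17 = 8.
p does not divide disc. Compute Legendre symbol (d/p):
8^((17-1)/2) mod 17 = 1
(d/p) = 1, so p splits: (p) = P*P' with e=1, f=1, g=2.
Therefore p is split.

split


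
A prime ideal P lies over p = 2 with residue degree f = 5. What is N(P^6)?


N(P^a) = p^(a*f)
= 2^(6*5)
= 2^30
= 1073741824

1073741824


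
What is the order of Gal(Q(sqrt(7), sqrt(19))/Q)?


The 2 square roots of distinct primes are multiplicatively independent over Q,
so [K:Q] = 2^2 and Gal(K/Q) is isomorphic to (Z/2Z)^2.
|Gal| = 2^2 = 4

4


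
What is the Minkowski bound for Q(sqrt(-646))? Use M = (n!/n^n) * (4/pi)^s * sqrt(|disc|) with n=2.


d = -646, d mod 4 = 2, so disc(K) = 4d = -2584; |disc(K)| = 2584
Imaginary quadratic field, so n = 2, s = r2 = 1, r1 = 0
M = (n!/n^n) * (4/pi)^s * sqrt(|disc(K)|) = (2!/2^2) * (4/pi)^1 * sqrt(2584)
= 0.5 * 1.273240 * 50.833060
= 32.3613

32.3613


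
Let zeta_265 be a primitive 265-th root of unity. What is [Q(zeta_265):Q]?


The degree equals Euler's totient phi(265).
265 = 5 * 53
phi(265) = 208

208


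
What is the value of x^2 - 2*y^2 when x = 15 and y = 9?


x^2 - d*y^2
= 15^2 - 2*9^2
= 225 - 162
= 63

63


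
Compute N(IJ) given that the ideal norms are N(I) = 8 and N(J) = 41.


N(IJ) = N(I) * N(J)
= 8 * 41
= 328

328


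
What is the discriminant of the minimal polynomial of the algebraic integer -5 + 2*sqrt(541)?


The element -5 + 2*sqrt(541) has minimal polynomial:
x^2 + 10*x - 2139
Discriminant = (10)^2 - 4*(-2139)
= 100 + 8556
= 8656

8656


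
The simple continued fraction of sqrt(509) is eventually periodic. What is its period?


Run the CF algorithm for sqrt(509).
a_0 = floor(sqrt(509)) = 22; set m_0=0, q_0=1.
Recurrence: m' = q*a - m,  q' = (d - m'^2)/q,  a' = floor((a_0 + m')/q').
  step 1: m=22, q=25, a=1
  step 2: m=3, q=20, a=1
  step 3: m=17, q=11, a=3
  step 4: m=16, q=23, a=1
  step 5: m=7, q=20, a=1
  step 6: m=13, q=17, a=2
  step 7: m=21, q=4, a=10
  step 8: m=19, q=37, a=1
  step 9: m=18, q=5, a=8
  step 10: m=22, q=5, a=8
  step 11: m=18, q=37, a=1
  step 12: m=19, q=4, a=10
  step 13: m=21, q=17, a=2
  step 14: m=13, q=20, a=1
  step 15: m=7, q=23, a=1
  step 16: m=16, q=11, a=3
  step 17: m=17, q=20, a=1
  step 18: m=3, q=25, a=1
  step 19: m=22, q=1, a=44
a_19 = 2*a_0 = 44, so the period closes here.
sqrt(509) = [22; 1, 1, 3, 1, 1, 2, 10, 1, 8, 8, 1, 10, 2, 1, 1, 3, 1, 1, 44]
Period length = 19

19


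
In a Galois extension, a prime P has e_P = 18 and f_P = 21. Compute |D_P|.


|D_P| = e * f
= 18 * 21
= 378

378


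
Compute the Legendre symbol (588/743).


p = 743 is prime, so compute (588/743) with the reciprocity algorithm (Jacobi-symbol steps: pull out 2s via (2/n), flip via reciprocity, reduce):
  pull out 2: (2/743) = +1  (since 743 mod 8 = 7)
  pull out 2: (2/743) = +1  (since 743 mod 8 = 7)
  reciprocity: (147/743) -> -(743/147)
  reduce: (8/147)
  pull out 2: (2/147) = -1  (since 147 mod 8 = 3)
  pull out 2: (2/147) = -1  (since 147 mod 8 = 3)
  pull out 2: (2/147) = -1  (since 147 mod 8 = 3)
  (1/147) = 1
Product of signs = 1
(588/743) = 1

1


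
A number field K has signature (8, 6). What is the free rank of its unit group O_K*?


By Dirichlet's unit theorem:
rank = r1 + r2 - 1
= 8 + 6 - 1
= 13

13


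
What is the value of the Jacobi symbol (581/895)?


Compute (581/895) via quadratic reciprocity:
  reciprocity: (581/895) -> +(895/581)
  reduce: (314/581)
  pull out 2: (2/581) = -1  (since 581 mod 8 = 5)
  reciprocity: (157/581) -> +(581/157)
  reduce: (110/157)
  pull out 2: (2/157) = -1  (since 157 mod 8 = 5)
  reciprocity: (55/157) -> +(157/55)
  reduce: (47/55)
  reciprocity: (47/55) -> -(55/47)
  reduce: (8/47)
  pull out 2: (2/47) = +1  (since 47 mod 8 = 7)
  pull out 2: (2/47) = +1  (since 47 mod 8 = 7)
  pull out 2: (2/47) = +1  (since 47 mod 8 = 7)
  (1/47) = 1
Product of signs = -1

-1


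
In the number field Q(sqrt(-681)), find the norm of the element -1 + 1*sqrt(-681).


N(a + b*sqrt(d)) = a^2 - d*b^2
= (-1)^2 - (-681)*(1)^2
= 1 + 681
= 682

682


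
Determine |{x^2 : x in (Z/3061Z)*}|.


For prime p, the number of non-zero quadratic residues is (p-1)/2.
= (3061-1)/2
= 1530

1530


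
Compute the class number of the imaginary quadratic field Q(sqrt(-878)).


K = Q(sqrt(-878)). d mod 4 = 2, so D = disc(K) = 4d = -3512
h(K) equals the number of primitive reduced positive-definite forms (a, b, c) = a*x^2 + b*x*y + c*y^2 with b^2 - 4ac = D,
where reduced means |b| <= a <= c, with b >= 0 whenever |b| = a or a = c, and primitive means gcd(a, b, c) = 1.
Reduced forces 3a^2 <= |D| = 3512, so 1 <= a <= 34; b must have the parity of D, and c = (b^2 - D)/(4a) must be an integer >= a.
Enumerate a = 1..34, b in [-a, a]:
  a=1: (1, 0, 878)  [1]
  a=2: (2, 0, 439)  [1]
  a=3: (3, -2, 293), (3, 2, 293)  [2]
  a=4..5: none
  a=6: (6, -4, 147), (6, 4, 147)  [2]
  a=7: (7, -4, 126), (7, 4, 126)  [2]
  a=8: none
  a=9: (9, -4, 98), (9, 4, 98)  [2]
  a=10..13: none
  a=14: (14, -4, 63), (14, 4, 63)  [2]
  a=15..17: none
  a=18: (18, -4, 49), (18, 4, 49)  [2]
  a=19..20: none
  a=21: (21, -10, 43), (21, -4, 42), (21, 4, 42), (21, 10, 43)  [4]
  a=22..26: none
  a=27: (27, -22, 37), (27, 22, 37)  [2]
  a=28..34: none
Total reduced forms: 1 + 1 + 2 + 2 + 2 + 2 + 2 + 2 + 4 + 2 = 20
h = 20

20


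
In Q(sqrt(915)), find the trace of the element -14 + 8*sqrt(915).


Tr(a + b*sqrt(d)) = (a + b*sqrt(d)) + (a - b*sqrt(d)) = 2a
= 2 * (-14)
= -28

-28


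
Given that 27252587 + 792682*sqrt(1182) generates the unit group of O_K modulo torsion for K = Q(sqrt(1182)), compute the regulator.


epsilon = 27252587 + 792682*sqrt(1182)
= 5.4505e+07
R = ln(5.4505e+07)
= 17.8138

17.8138


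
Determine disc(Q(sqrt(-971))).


For K = Q(sqrt(d)) with d squarefree: disc(K) = d if d = 1 mod 4, and disc(K) = 4d if d = 2 or 3 mod 4.
Here d = -971, and d mod 4 = 1.
d = 1 mod 4 (O_K = Z[(1+sqrt(d))/2]), so disc(K) = d = -971

-971


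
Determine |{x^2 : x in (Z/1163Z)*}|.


For prime p, the number of non-zero quadratic residues is (p-1)/2.
= (1163-1)/2
= 581

581


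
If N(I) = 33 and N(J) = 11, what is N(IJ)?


N(IJ) = N(I) * N(J)
= 33 * 11
= 363

363


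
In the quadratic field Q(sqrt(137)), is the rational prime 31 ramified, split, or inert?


K = Q(sqrt(137)). Since d mod 4 = 1, disc(K) = 137.
Check p | disc: 137 mod 31 = 13.
p does not divide disc. Compute Legendre symbol (d/p):
13^((31-1)/2) mod 31 = -1
(d/p) = -1, so p is inert: (p) stays prime with e=1, f=2, g=1.
Therefore p is inert.

inert


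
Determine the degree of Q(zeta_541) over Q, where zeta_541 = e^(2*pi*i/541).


The degree equals Euler's totient phi(541).
541 = 541
phi(541) = 540

540


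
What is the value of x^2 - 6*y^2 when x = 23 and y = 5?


x^2 - d*y^2
= 23^2 - 6*5^2
= 529 - 150
= 379

379


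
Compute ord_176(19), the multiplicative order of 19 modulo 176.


We want ord_176(19), the smallest k >= 1 with 19^k = 1 mod 176.
n = 176 = 2^4 * 11, phi(176) = 80; the order divides phi(n).
Divisors of 80: 1, 2, 4, 5, 8, 10, 16, 20, 40, 80
Repeated squaring mod 176: 19^1 = 19, 19^2 = 9, 19^4 = 81, 19^8 = 49, 19^16 = 113, 19^32 = 97, 19^64 = 81
Test divisors in increasing order:
  k=1: 19^1 = 19 mod 176
  k=2: 19^2 = 9 mod 176
  k=4: 19^4 = 81 mod 176
  k=5: 19^5 = 81 * 19 = 131 mod 176
  k=8: 19^8 = 49 mod 176
  k=10: 19^10 = 49 * 9 = 89 mod 176
  k=16: 19^16 = 113 mod 176
  k=20: 19^20 = 113 * 81 = 1 mod 176  <- first divisor giving 1
Order = 20

20


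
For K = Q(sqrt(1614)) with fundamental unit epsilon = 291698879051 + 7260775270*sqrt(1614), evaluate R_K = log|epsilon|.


epsilon = 291698879051 + 7260775270*sqrt(1614)
= 5.8340e+11
R = ln(5.8340e+11)
= 27.0921

27.0921


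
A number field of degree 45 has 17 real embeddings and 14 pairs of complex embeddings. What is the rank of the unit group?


By Dirichlet's unit theorem:
rank = r1 + r2 - 1
= 17 + 14 - 1
= 30

30


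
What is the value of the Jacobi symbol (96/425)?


Compute (96/425) via quadratic reciprocity:
  pull out 2: (2/425) = +1  (since 425 mod 8 = 1)
  pull out 2: (2/425) = +1  (since 425 mod 8 = 1)
  pull out 2: (2/425) = +1  (since 425 mod 8 = 1)
  pull out 2: (2/425) = +1  (since 425 mod 8 = 1)
  pull out 2: (2/425) = +1  (since 425 mod 8 = 1)
  reciprocity: (3/425) -> +(425/3)
  reduce: (2/3)
  pull out 2: (2/3) = -1  (since 3 mod 8 = 3)
  (1/3) = 1
Product of signs = -1

-1


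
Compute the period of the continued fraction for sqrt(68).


Run the CF algorithm for sqrt(68).
a_0 = floor(sqrt(68)) = 8; set m_0=0, q_0=1.
Recurrence: m' = q*a - m,  q' = (d - m'^2)/q,  a' = floor((a_0 + m')/q').
  step 1: m=8, q=4, a=4
  step 2: m=8, q=1, a=16
a_2 = 2*a_0 = 16, so the period closes here.
sqrt(68) = [8; 4, 16]
Period length = 2

2


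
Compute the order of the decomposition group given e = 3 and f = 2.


|D_P| = e * f
= 3 * 2
= 6

6


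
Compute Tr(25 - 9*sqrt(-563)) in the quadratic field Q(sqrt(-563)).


Tr(a + b*sqrt(d)) = (a + b*sqrt(d)) + (a - b*sqrt(d)) = 2a
= 2 * (25)
= 50

50


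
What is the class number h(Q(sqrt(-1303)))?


K = Q(sqrt(-1303)). d mod 4 = 1, so D = disc(K) = d = -1303
h(K) equals the number of primitive reduced positive-definite forms (a, b, c) = a*x^2 + b*x*y + c*y^2 with b^2 - 4ac = D,
where reduced means |b| <= a <= c, with b >= 0 whenever |b| = a or a = c, and primitive means gcd(a, b, c) = 1.
Reduced forces 3a^2 <= |D| = 1303, so 1 <= a <= 20; b must have the parity of D, and c = (b^2 - D)/(4a) must be an integer >= a.
Enumerate a = 1..20, b in [-a, a]:
  a=1: (1, 1, 326)  [1]
  a=2: (2, -1, 163), (2, 1, 163)  [2]
  a=3: none
  a=4: (4, -3, 82), (4, 3, 82)  [2]
  a=5..7: none
  a=8: (8, -3, 41), (8, 3, 41)  [2]
  a=9..12: none
  a=13: (13, -7, 26), (13, 7, 26)  [2]
  a=14..15: none
  a=16: (16, -13, 23), (16, 13, 23)  [2]
  a=17..20: none
Total reduced forms: 1 + 2 + 2 + 2 + 2 + 2 = 11
h = 11

11


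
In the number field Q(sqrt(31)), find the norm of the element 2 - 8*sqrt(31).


N(a + b*sqrt(d)) = a^2 - d*b^2
= (2)^2 - (31)*(-8)^2
= 4 - 1984
= -1980

-1980


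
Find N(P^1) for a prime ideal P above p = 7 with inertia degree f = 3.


N(P^a) = p^(a*f)
= 7^(1*3)
= 7^3
= 343

343


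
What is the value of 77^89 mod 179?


p = 179 is prime and the exponent is (p-1)/2 = 89, so by Euler's criterion 77^89 = (77/179) = +1 or -1 mod 179.
Compute by square-and-multiply:
  89 = 64 + 16 + 8 + 1 (binary 1011001)
  Repeated squaring mod 179: 77^1 = 77, 77^2 = 22, 77^4 = 126, 77^8 = 124, 77^16 = 161, 77^32 = 145, 77^64 = 82
  77^89 = 77^64 * 77^16 * 77^8 * 77^1 = 82 * 161 * 124 * 77 mod 179
    82 * 161 = 13202 = 135 mod 179
    135 * 124 = 16740 = 93 mod 179
    93 * 77 = 7161 = 1 mod 179
  77^89 = 1 mod 179
Result 1: 77 is a quadratic residue mod 179.
77^89 mod 179 = 1

1


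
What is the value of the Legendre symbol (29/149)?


p = 149 is prime, so compute (29/149) with the reciprocity algorithm (Jacobi-symbol steps: pull out 2s via (2/n), flip via reciprocity, reduce):
  reciprocity: (29/149) -> +(149/29)
  reduce: (4/29)
  pull out 2: (2/29) = -1  (since 29 mod 8 = 5)
  pull out 2: (2/29) = -1  (since 29 mod 8 = 5)
  (1/29) = 1
Product of signs = 1
(29/149) = 1

1


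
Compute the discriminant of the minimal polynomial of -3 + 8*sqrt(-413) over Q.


The element -3 + 8*sqrt(-413) has minimal polynomial:
x^2 + 6*x + 26441
Discriminant = (6)^2 - 4*(26441)
= 36 - 105764
= -105728

-105728


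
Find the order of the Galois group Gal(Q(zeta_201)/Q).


|Gal(Q(zeta_201)/Q)| = phi(201)
= 132

132


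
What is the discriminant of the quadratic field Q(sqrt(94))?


For K = Q(sqrt(d)) with d squarefree: disc(K) = d if d = 1 mod 4, and disc(K) = 4d if d = 2 or 3 mod 4.
Here d = 94, and d mod 4 = 2.
d = 2 mod 4, not 1 (O_K = Z[sqrt(d)]), so disc(K) = 4d = 4 * (94) = 376

376


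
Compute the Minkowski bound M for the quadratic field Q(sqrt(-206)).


d = -206, d mod 4 = 2, so disc(K) = 4d = -824; |disc(K)| = 824
Imaginary quadratic field, so n = 2, s = r2 = 1, r1 = 0
M = (n!/n^n) * (4/pi)^s * sqrt(|disc(K)|) = (2!/2^2) * (4/pi)^1 * sqrt(824)
= 0.5 * 1.273240 * 28.705400
= 18.2744

18.2744


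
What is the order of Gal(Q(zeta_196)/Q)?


|Gal(Q(zeta_196)/Q)| = phi(196)
= 84

84


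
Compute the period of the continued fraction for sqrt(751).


Run the CF algorithm for sqrt(751).
a_0 = floor(sqrt(751)) = 27; set m_0=0, q_0=1.
Recurrence: m' = q*a - m,  q' = (d - m'^2)/q,  a' = floor((a_0 + m')/q').
  step 1: m=27, q=22, a=2
  step 2: m=17, q=21, a=2
  step 3: m=25, q=6, a=8
  step 4: m=23, q=37, a=1
  step 5: m=14, q=15, a=2
  step 6: m=16, q=33, a=1
  step 7: m=17, q=14, a=3
  step 8: m=25, q=9, a=5
  step 9: m=20, q=39, a=1
  step 10: m=19, q=10, a=4
  step 11: m=21, q=31, a=1
  step 12: m=10, q=21, a=1
  step 13: m=11, q=30, a=1
  step 14: m=19, q=13, a=3
  step 15: m=20, q=27, a=1
  step 16: m=7, q=26, a=1
  step 17: m=19, q=15, a=3
  step 18: m=26, q=5, a=10
  step 19: m=24, q=35, a=1
  step 20: m=11, q=18, a=2
  step 21: m=25, q=7, a=7
  step 22: m=24, q=25, a=2
  step 23: m=26, q=3, a=17
  step 24: m=25, q=42, a=1
  step 25: m=17, q=11, a=4
  step 26: m=27, q=2, a=27
  step 27: m=27, q=11, a=4
  step 28: m=17, q=42, a=1
  step 29: m=25, q=3, a=17
  step 30: m=26, q=25, a=2
  step 31: m=24, q=7, a=7
  step 32: m=25, q=18, a=2
  step 33: m=11, q=35, a=1
  step 34: m=24, q=5, a=10
  step 35: m=26, q=15, a=3
  step 36: m=19, q=26, a=1
  step 37: m=7, q=27, a=1
  step 38: m=20, q=13, a=3
  step 39: m=19, q=30, a=1
  step 40: m=11, q=21, a=1
  step 41: m=10, q=31, a=1
  step 42: m=21, q=10, a=4
  step 43: m=19, q=39, a=1
  step 44: m=20, q=9, a=5
  step 45: m=25, q=14, a=3
  step 46: m=17, q=33, a=1
  step 47: m=16, q=15, a=2
  step 48: m=14, q=37, a=1
  step 49: m=23, q=6, a=8
  step 50: m=25, q=21, a=2
  step 51: m=17, q=22, a=2
  step 52: m=27, q=1, a=54
a_52 = 2*a_0 = 54, so the period closes here.
sqrt(751) = [27; 2, 2, 8, 1, 2, 1, 3, 5, 1, 4, 1, 1, 1, 3, 1, 1, 3, 10, 1, 2, 7, 2, 17, 1, 4, 27, 4, 1, 17, 2, 7, 2, 1, 10, 3, 1, 1, 3, 1, 1, 1, 4, 1, 5, 3, 1, 2, 1, 8, 2, 2, 54]
Period length = 52

52


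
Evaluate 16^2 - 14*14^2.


x^2 - d*y^2
= 16^2 - 14*14^2
= 256 - 2744
= -2488

-2488


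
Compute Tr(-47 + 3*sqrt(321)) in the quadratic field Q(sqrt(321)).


Tr(a + b*sqrt(d)) = (a + b*sqrt(d)) + (a - b*sqrt(d)) = 2a
= 2 * (-47)
= -94

-94


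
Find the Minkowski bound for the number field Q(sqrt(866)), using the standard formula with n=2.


d = 866, d mod 4 = 2, so disc(K) = 4d = 3464; |disc(K)| = 3464
Real quadratic field, so n = 2, s = r2 = 0, r1 = 2
M = (n!/n^n) * (4/pi)^s * sqrt(|disc(K)|) = (2!/2^2) * (4/pi)^0 * sqrt(3464)
= 0.5 * 1.000000 * 58.855756
= 29.4279

29.4279


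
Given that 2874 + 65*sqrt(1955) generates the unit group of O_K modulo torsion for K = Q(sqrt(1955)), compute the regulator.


epsilon = 2874 + 65*sqrt(1955)
= 5747.9998
R = ln(5747.9998)
= 8.6566

8.6566


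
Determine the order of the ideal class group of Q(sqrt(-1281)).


K = Q(sqrt(-1281)). d mod 4 = 3, so D = disc(K) = 4d = -5124
h(K) equals the number of primitive reduced positive-definite forms (a, b, c) = a*x^2 + b*x*y + c*y^2 with b^2 - 4ac = D,
where reduced means |b| <= a <= c, with b >= 0 whenever |b| = a or a = c, and primitive means gcd(a, b, c) = 1.
Reduced forces 3a^2 <= |D| = 5124, so 1 <= a <= 41; b must have the parity of D, and c = (b^2 - D)/(4a) must be an integer >= a.
Enumerate a = 1..41, b in [-a, a]:
  a=1: (1, 0, 1281)  [1]
  a=2: (2, 2, 641)  [1]
  a=3: (3, 0, 427)  [1]
  a=4: none
  a=5: (5, -4, 257), (5, 4, 257)  [2]
  a=6: (6, 6, 215)  [1]
  a=7: (7, 0, 183)  [1]
  a=8..9: none
  a=10: (10, -6, 129), (10, 6, 129)  [2]
  a=11..13: none
  a=14: (14, 14, 95)  [1]
  a=15: (15, -6, 86), (15, 6, 86)  [2]
  a=16..18: none
  a=19: (19, -14, 70), (19, 14, 70)  [2]
  a=20: none
  a=21: (21, 0, 61)  [1]
  a=22..24: none
  a=25: (25, -24, 57), (25, 24, 57)  [2]
  a=26..28: none
  a=29: (29, -26, 50), (29, 26, 50)  [2]
  a=30: (30, -6, 43), (30, 6, 43)  [2]
  a=31..34: none
  a=35: (35, -14, 38), (35, 14, 38)  [2]
  a=36..40: none
  a=41: (41, 40, 41)  [1]
Total reduced forms: 1 + 1 + 1 + 2 + 1 + 1 + 2 + 1 + 2 + 2 + 1 + 2 + 2 + 2 + 2 + 1 = 24
h = 24

24


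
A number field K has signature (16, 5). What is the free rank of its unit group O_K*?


By Dirichlet's unit theorem:
rank = r1 + r2 - 1
= 16 + 5 - 1
= 20

20


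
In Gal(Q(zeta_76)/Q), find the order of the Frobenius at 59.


The Frobenius at p in Gal(Q(zeta_n)/Q) = (Z/nZ)* is the class of p, so its order is ord_76(59), the smallest k >= 1 with 59^k = 1 mod 76.
n = 76 = 2^2 * 19, phi(76) = 36; the order divides phi(n).
Divisors of 36: 1, 2, 3, 4, 6, 9, 12, 18, 36
Repeated squaring mod 76: 59^1 = 59, 59^2 = 61, 59^4 = 73, 59^8 = 9, 59^16 = 5, 59^32 = 25
Test divisors in increasing order:
  k=1: 59^1 = 59 mod 76
  k=2: 59^2 = 61 mod 76
  k=3: 59^3 = 61 * 59 = 27 mod 76
  k=4: 59^4 = 73 mod 76
  k=6: 59^6 = 73 * 61 = 45 mod 76
  k=9: 59^9 = 9 * 59 = 75 mod 76
  k=12: 59^12 = 9 * 73 = 49 mod 76
  k=18: 59^18 = 5 * 61 = 1 mod 76  <- first divisor giving 1
Order = 18

18


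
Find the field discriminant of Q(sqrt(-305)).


For K = Q(sqrt(d)) with d squarefree: disc(K) = d if d = 1 mod 4, and disc(K) = 4d if d = 2 or 3 mod 4.
Here d = -305, and d mod 4 = 3.
d = 3 mod 4, not 1 (O_K = Z[sqrt(d)]), so disc(K) = 4d = 4 * (-305) = -1220

-1220


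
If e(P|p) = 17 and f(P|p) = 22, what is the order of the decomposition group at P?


|D_P| = e * f
= 17 * 22
= 374

374


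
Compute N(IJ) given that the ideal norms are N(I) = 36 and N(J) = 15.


N(IJ) = N(I) * N(J)
= 36 * 15
= 540

540


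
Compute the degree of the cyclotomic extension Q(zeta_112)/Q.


The degree equals Euler's totient phi(112).
112 = 2^4 * 7
phi(112) = 48

48


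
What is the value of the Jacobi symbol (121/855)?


Compute (121/855) via quadratic reciprocity:
  reciprocity: (121/855) -> +(855/121)
  reduce: (8/121)
  pull out 2: (2/121) = +1  (since 121 mod 8 = 1)
  pull out 2: (2/121) = +1  (since 121 mod 8 = 1)
  pull out 2: (2/121) = +1  (since 121 mod 8 = 1)
  (1/121) = 1
Product of signs = 1

1


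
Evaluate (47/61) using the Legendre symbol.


p = 61 is prime, so compute (47/61) with the reciprocity algorithm (Jacobi-symbol steps: pull out 2s via (2/n), flip via reciprocity, reduce):
  reciprocity: (47/61) -> +(61/47)
  reduce: (14/47)
  pull out 2: (2/47) = +1  (since 47 mod 8 = 7)
  reciprocity: (7/47) -> -(47/7)
  reduce: (5/7)
  reciprocity: (5/7) -> +(7/5)
  reduce: (2/5)
  pull out 2: (2/5) = -1  (since 5 mod 8 = 5)
  (1/5) = 1
Product of signs = 1
(47/61) = 1

1


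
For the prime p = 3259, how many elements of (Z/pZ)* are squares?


For prime p, the number of non-zero quadratic residues is (p-1)/2.
= (3259-1)/2
= 1629

1629


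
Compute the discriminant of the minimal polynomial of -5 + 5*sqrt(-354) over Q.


The element -5 + 5*sqrt(-354) has minimal polynomial:
x^2 + 10*x + 8875
Discriminant = (10)^2 - 4*(8875)
= 100 - 35500
= -35400

-35400


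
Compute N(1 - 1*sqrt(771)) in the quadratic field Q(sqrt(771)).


N(a + b*sqrt(d)) = a^2 - d*b^2
= (1)^2 - (771)*(-1)^2
= 1 - 771
= -770

-770


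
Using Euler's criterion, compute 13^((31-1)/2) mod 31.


p = 31 is prime and the exponent is (p-1)/2 = 15, so by Euler's criterion 13^15 = (13/31) = +1 or -1 mod 31.
Compute by square-and-multiply:
  15 = 8 + 4 + 2 + 1 (binary 1111)
  Repeated squaring mod 31: 13^1 = 13, 13^2 = 14, 13^4 = 10, 13^8 = 7
  13^15 = 13^8 * 13^4 * 13^2 * 13^1 = 7 * 10 * 14 * 13 mod 31
    7 * 10 = 70 = 8 mod 31
    8 * 14 = 112 = 19 mod 31
    19 * 13 = 247 = 30 mod 31
  13^15 = 30 mod 31
Result 30 = p - 1 = -1 mod 31: 13 is a quadratic non-residue mod 31. As a residue in [0, p-1] the value is 30.
13^15 mod 31 = 30

30


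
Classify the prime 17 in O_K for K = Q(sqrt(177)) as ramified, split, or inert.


K = Q(sqrt(177)). Since d mod 4 = 1, disc(K) = 177.
Check p | disc: 177 mod 17 = 7.
p does not divide disc. Compute Legendre symbol (d/p):
7^((17-1)/2) mod 17 = -1
(d/p) = -1, so p is inert: (p) stays prime with e=1, f=2, g=1.
Therefore p is inert.

inert


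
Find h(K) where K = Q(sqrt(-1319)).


K = Q(sqrt(-1319)). d mod 4 = 1, so D = disc(K) = d = -1319
h(K) equals the number of primitive reduced positive-definite forms (a, b, c) = a*x^2 + b*x*y + c*y^2 with b^2 - 4ac = D,
where reduced means |b| <= a <= c, with b >= 0 whenever |b| = a or a = c, and primitive means gcd(a, b, c) = 1.
Reduced forces 3a^2 <= |D| = 1319, so 1 <= a <= 20; b must have the parity of D, and c = (b^2 - D)/(4a) must be an integer >= a.
Enumerate a = 1..20, b in [-a, a]:
  a=1: (1, 1, 330)  [1]
  a=2: (2, -1, 165), (2, 1, 165)  [2]
  a=3: (3, -1, 110), (3, 1, 110)  [2]
  a=4: (4, -3, 83), (4, 3, 83)  [2]
  a=5: (5, -1, 66), (5, 1, 66)  [2]
  a=6: (6, -5, 56), (6, -1, 55), (6, 1, 55), (6, 5, 56)  [4]
  a=7: (7, -5, 48), (7, 5, 48)  [2]
  a=8: (8, -5, 42), (8, 5, 42)  [2]
  a=9: (9, -7, 38), (9, 7, 38)  [2]
  a=10: (10, -9, 35), (10, -1, 33), (10, 1, 33), (10, 9, 35)  [4]
  a=11: (11, -1, 30), (11, 1, 30)  [2]
  a=12: (12, -11, 30), (12, -5, 28), (12, 5, 28), (12, 11, 30)  [4]
  a=13: none
  a=14: (14, -9, 25), (14, -5, 24), (14, 5, 24), (14, 9, 25)  [4]
  a=15: (15, -11, 24), (15, -1, 22), (15, 1, 22), (15, 11, 24)  [4]
  a=16: (16, -5, 21), (16, 5, 21)  [2]
  a=17: none
  a=18: (18, -11, 20), (18, -7, 19), (18, 7, 19), (18, 11, 20)  [4]
  a=19: none
  a=20: (20, -19, 21), (20, 19, 21)  [2]
Total reduced forms: 1 + 2 + 2 + 2 + 2 + 4 + 2 + 2 + 2 + 4 + 2 + 4 + 4 + 4 + 2 + 4 + 2 = 45
h = 45

45


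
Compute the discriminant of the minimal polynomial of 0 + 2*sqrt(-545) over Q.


The element 0 + 2*sqrt(-545) has minimal polynomial:
x^2 + 0*x + 2180
Discriminant = (0)^2 - 4*(2180)
= 0 - 8720
= -8720

-8720


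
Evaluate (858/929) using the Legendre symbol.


p = 929 is prime, so compute (858/929) with the reciprocity algorithm (Jacobi-symbol steps: pull out 2s via (2/n), flip via reciprocity, reduce):
  pull out 2: (2/929) = +1  (since 929 mod 8 = 1)
  reciprocity: (429/929) -> +(929/429)
  reduce: (71/429)
  reciprocity: (71/429) -> +(429/71)
  reduce: (3/71)
  reciprocity: (3/71) -> -(71/3)
  reduce: (2/3)
  pull out 2: (2/3) = -1  (since 3 mod 8 = 3)
  (1/3) = 1
Product of signs = 1
(858/929) = 1

1


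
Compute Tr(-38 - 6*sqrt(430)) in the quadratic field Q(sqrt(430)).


Tr(a + b*sqrt(d)) = (a + b*sqrt(d)) + (a - b*sqrt(d)) = 2a
= 2 * (-38)
= -76

-76


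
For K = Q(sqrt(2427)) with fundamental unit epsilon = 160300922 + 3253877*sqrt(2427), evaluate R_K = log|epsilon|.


epsilon = 160300922 + 3253877*sqrt(2427)
= 3.2060e+08
R = ln(3.2060e+08)
= 19.5857

19.5857


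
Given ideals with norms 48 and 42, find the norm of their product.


N(IJ) = N(I) * N(J)
= 48 * 42
= 2016

2016


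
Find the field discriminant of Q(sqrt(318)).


For K = Q(sqrt(d)) with d squarefree: disc(K) = d if d = 1 mod 4, and disc(K) = 4d if d = 2 or 3 mod 4.
Here d = 318, and d mod 4 = 2.
d = 2 mod 4, not 1 (O_K = Z[sqrt(d)]), so disc(K) = 4d = 4 * (318) = 1272

1272


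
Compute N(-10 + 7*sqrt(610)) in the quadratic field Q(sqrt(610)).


N(a + b*sqrt(d)) = a^2 - d*b^2
= (-10)^2 - (610)*(7)^2
= 100 - 29890
= -29790

-29790


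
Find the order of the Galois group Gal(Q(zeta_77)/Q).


|Gal(Q(zeta_77)/Q)| = phi(77)
= 60

60


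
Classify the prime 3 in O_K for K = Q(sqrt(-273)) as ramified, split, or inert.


K = Q(sqrt(-273)). Since d mod 4 = 3, disc(K) = -1092.
Check p | disc: -1092 mod 3 = 0.
p divides disc, so p ramifies: (p) = P^2 with e=2, f=1, g=1.
Therefore p is ramified.

ramified


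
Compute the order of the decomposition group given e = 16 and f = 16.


|D_P| = e * f
= 16 * 16
= 256

256


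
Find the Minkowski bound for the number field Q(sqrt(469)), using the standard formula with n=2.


d = 469, d mod 4 = 1, so disc(K) = d = 469; |disc(K)| = 469
Real quadratic field, so n = 2, s = r2 = 0, r1 = 2
M = (n!/n^n) * (4/pi)^s * sqrt(|disc(K)|) = (2!/2^2) * (4/pi)^0 * sqrt(469)
= 0.5 * 1.000000 * 21.656408
= 10.8282

10.8282


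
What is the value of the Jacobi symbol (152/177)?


Compute (152/177) via quadratic reciprocity:
  pull out 2: (2/177) = +1  (since 177 mod 8 = 1)
  pull out 2: (2/177) = +1  (since 177 mod 8 = 1)
  pull out 2: (2/177) = +1  (since 177 mod 8 = 1)
  reciprocity: (19/177) -> +(177/19)
  reduce: (6/19)
  pull out 2: (2/19) = -1  (since 19 mod 8 = 3)
  reciprocity: (3/19) -> -(19/3)
  reduce: (1/3)
  (1/3) = 1
Product of signs = 1

1


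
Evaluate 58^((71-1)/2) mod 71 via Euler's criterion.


p = 71 is prime and the exponent is (p-1)/2 = 35, so by Euler's criterion 58^35 = (58/71) = +1 or -1 mod 71.
Compute by square-and-multiply:
  35 = 32 + 2 + 1 (binary 100011)
  Repeated squaring mod 71: 58^1 = 58, 58^2 = 27, 58^4 = 19, 58^8 = 6, 58^16 = 36, 58^32 = 18
  58^35 = 58^32 * 58^2 * 58^1 = 18 * 27 * 58 mod 71
    18 * 27 = 486 = 60 mod 71
    60 * 58 = 3480 = 1 mod 71
  58^35 = 1 mod 71
Result 1: 58 is a quadratic residue mod 71.
58^35 mod 71 = 1

1


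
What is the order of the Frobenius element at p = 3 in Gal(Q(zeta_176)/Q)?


The Frobenius at p in Gal(Q(zeta_n)/Q) = (Z/nZ)* is the class of p, so its order is ord_176(3), the smallest k >= 1 with 3^k = 1 mod 176.
n = 176 = 2^4 * 11, phi(176) = 80; the order divides phi(n).
Divisors of 80: 1, 2, 4, 5, 8, 10, 16, 20, 40, 80
Repeated squaring mod 176: 3^1 = 3, 3^2 = 9, 3^4 = 81, 3^8 = 49, 3^16 = 113, 3^32 = 97, 3^64 = 81
Test divisors in increasing order:
  k=1: 3^1 = 3 mod 176
  k=2: 3^2 = 9 mod 176
  k=4: 3^4 = 81 mod 176
  k=5: 3^5 = 81 * 3 = 67 mod 176
  k=8: 3^8 = 49 mod 176
  k=10: 3^10 = 49 * 9 = 89 mod 176
  k=16: 3^16 = 113 mod 176
  k=20: 3^20 = 113 * 81 = 1 mod 176  <- first divisor giving 1
Order = 20

20
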